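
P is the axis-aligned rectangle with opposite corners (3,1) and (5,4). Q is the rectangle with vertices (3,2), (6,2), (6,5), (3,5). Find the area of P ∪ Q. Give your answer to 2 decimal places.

By inclusion–exclusion:
Individual areas: |P| = 6, |Q| = 9.
|P∩Q|: x∈[3,5], y∈[2,4] → 2·2 = 4.
|P ∪ Q| = 15 − 4 = 11.00.

11.00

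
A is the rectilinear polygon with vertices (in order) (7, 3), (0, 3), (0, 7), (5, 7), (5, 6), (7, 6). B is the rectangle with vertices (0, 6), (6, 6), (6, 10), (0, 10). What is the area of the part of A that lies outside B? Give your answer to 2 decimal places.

|A| = 26, |A∩B| = 5.
|A ∖ B| = |A| − |A∩B| = 26 − 5 = 21.00.

21.00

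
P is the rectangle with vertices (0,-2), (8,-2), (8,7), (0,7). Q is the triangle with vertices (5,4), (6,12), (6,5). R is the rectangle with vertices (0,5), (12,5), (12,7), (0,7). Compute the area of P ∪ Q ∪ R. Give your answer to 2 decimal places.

By inclusion–exclusion:
Individual areas: |P| = 72, |Q| = 3.5, |R| = 24.
|P∩Q| = 1.9375.
|P∩R|: x∈[0,8], y∈[5,7] → 8·2 = 16.
|Q∩R| = 1.5.
|P∩Q∩R| = 1.5.
|P ∪ Q ∪ R| = 99.5 − 19.4375 + 1.5 = 81.56.

81.56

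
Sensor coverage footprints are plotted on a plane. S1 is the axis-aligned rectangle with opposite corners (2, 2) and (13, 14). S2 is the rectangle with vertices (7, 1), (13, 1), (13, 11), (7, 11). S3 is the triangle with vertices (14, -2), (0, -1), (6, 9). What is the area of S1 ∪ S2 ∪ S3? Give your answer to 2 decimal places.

By inclusion–exclusion:
Individual areas: |S1| = 132, |S2| = 60, |S3| = 73.
|S1∩S2|: x∈[7,13], y∈[2,11] → 6·9 = 54.
|S1∩S3| = 32.4848.
|S2∩S3| = 15.9602.
|S1∩S2∩S3| = 11.5057.
|S1 ∪ S2 ∪ S3| = 265 − 102.4451 + 11.5057 = 174.06.

174.06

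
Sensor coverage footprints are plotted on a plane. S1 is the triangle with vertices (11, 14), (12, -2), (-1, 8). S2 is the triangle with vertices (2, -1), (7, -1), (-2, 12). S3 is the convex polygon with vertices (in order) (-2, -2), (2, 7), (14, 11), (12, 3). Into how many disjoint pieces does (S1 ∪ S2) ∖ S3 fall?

(S1 ∪ S2) ∖ S3 splits into 3 disjoint pieces (area 10.3334, area 5.2718, area 41.1671).

3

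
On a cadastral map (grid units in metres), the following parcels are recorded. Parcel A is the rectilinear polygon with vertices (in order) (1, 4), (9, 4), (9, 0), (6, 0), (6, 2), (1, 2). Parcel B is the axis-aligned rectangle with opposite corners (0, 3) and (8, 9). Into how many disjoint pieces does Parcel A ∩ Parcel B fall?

1

Parcel A ∩ Parcel B is a single connected region.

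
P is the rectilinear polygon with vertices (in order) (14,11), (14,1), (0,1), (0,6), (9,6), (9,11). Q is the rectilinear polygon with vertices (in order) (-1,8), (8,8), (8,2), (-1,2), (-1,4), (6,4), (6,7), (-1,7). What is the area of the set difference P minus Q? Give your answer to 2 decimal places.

|P| = 95, |P∩Q| = 20.
|P ∖ Q| = |P| − |P∩Q| = 95 − 20 = 75.00.

75.00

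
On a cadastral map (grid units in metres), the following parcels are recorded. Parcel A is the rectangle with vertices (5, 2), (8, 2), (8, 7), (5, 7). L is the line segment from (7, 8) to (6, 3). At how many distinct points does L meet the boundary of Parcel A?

1

The segment meets the boundary at (6.8,7).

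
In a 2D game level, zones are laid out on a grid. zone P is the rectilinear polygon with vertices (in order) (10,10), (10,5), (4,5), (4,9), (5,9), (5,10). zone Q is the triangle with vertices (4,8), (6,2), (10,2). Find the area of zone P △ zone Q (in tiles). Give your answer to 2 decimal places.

35.00

|zone P| = 29, |zone Q| = 12, |zone P∩zone Q| = 3.
|zone P △ zone Q| = |zone P| + |zone Q| − 2·|zone P∩zone Q| = 29 + 12 − 6 = 35.00.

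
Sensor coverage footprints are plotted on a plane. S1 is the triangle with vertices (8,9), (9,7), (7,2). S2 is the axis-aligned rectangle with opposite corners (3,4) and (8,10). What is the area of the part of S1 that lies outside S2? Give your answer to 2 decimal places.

2.76

|S1| = 4.5, |S1∩S2| = 1.7357.
|S1 ∖ S2| = |S1| − |S1∩S2| = 4.5 − 1.7357 = 2.76.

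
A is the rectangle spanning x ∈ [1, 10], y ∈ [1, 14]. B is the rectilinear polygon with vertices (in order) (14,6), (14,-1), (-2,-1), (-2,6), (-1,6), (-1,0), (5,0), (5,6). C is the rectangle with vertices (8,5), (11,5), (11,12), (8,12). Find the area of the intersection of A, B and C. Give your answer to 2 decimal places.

The intersection is the polygon with vertices (10,6), (10,5), (8,5), (8,6).
By the shoelace formula its area is 2.00.

2.00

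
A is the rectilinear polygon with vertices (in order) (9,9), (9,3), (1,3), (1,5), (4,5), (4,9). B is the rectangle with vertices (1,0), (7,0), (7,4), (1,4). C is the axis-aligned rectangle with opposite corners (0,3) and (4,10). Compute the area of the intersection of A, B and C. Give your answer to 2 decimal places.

3.00

The intersection is the polygon with vertices (1,4), (4,4), (4,3), (1,3).
By the shoelace formula its area is 3.00.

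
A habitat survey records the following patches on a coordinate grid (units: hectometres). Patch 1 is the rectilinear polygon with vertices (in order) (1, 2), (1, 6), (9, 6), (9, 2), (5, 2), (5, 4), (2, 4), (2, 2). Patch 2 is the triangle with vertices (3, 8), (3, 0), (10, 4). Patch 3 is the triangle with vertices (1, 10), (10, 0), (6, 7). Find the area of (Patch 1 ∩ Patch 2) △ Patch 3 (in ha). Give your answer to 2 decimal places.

18.72

|Patch 1 ∩ Patch 2| = 16.4286.
|(Patch 1 ∩ Patch 2) ∩ Patch 3| = 4.6036.
|(Patch 1 ∩ Patch 2) △ Patch 3| = 16.4286 + 11.5 − 9.2071 = 18.72.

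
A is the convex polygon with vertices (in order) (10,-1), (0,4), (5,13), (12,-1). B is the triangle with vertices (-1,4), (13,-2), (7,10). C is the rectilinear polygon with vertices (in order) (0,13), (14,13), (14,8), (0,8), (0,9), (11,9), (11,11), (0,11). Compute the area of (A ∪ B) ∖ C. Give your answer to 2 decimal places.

|A ∪ B| = 79.9913.
|(A ∪ B) ∩ C| = 7.3611.
|(A ∪ B) ∖ C| = 79.9913 − 7.3611 = 72.63.

72.63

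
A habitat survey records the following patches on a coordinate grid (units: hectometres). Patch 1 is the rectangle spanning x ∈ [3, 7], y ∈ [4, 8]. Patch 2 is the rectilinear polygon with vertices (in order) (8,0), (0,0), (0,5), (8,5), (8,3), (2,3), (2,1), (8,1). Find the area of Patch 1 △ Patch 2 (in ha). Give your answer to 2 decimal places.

36.00

|Patch 1| = 16, |Patch 2| = 28, |Patch 1∩Patch 2| = 4.
|Patch 1 △ Patch 2| = |Patch 1| + |Patch 2| − 2·|Patch 1∩Patch 2| = 16 + 28 − 8 = 36.00.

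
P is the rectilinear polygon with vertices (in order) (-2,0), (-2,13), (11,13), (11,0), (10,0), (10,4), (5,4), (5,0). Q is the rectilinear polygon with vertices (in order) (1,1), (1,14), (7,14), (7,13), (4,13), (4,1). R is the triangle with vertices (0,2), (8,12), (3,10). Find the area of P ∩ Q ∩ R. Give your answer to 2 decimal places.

9.49

The intersection is the polygon with vertices (4,7), (1,3.25), (1,4.667), (3,10), (4,10.4).
By the shoelace formula its area is 9.49.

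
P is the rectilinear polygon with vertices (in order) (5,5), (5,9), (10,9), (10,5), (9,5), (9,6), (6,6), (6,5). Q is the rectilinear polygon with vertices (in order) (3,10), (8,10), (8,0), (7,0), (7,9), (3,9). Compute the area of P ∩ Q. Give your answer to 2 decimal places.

3.00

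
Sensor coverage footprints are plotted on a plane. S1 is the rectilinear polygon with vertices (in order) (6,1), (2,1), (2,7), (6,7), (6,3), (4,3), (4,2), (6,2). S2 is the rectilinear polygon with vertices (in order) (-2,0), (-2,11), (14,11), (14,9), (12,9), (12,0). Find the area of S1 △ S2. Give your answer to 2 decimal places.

|S1| = 22, |S2| = 158, |S1∩S2| = 22.
|S1 △ S2| = |S1| + |S2| − 2·|S1∩S2| = 22 + 158 − 44 = 136.00.

136.00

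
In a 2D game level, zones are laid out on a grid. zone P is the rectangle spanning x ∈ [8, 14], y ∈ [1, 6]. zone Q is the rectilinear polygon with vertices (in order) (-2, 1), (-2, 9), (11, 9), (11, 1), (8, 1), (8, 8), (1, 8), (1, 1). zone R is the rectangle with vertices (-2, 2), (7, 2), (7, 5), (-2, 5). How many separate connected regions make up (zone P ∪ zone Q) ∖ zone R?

(zone P ∪ zone Q) ∖ zone R splits into 2 disjoint pieces (area 58, area 3).

2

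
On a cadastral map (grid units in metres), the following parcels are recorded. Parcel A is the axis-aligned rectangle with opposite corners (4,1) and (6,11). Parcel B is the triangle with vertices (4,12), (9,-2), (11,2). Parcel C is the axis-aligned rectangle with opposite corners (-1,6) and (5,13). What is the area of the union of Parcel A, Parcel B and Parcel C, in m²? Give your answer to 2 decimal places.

By inclusion–exclusion:
Individual areas: |Parcel A| = 20, |Parcel B| = 24, |Parcel C| = 42.
|Parcel A∩Parcel B| = 2.5714.
|Parcel A∩Parcel C|: x∈[4,5], y∈[6,11] → 1·5 = 5.
|Parcel B∩Parcel C| = 0.6857.
|Parcel A∩Parcel B∩Parcel C| = 0.5143.
|Parcel A ∪ Parcel B ∪ Parcel C| = 86 − 8.2571 + 0.5143 = 78.26.

78.26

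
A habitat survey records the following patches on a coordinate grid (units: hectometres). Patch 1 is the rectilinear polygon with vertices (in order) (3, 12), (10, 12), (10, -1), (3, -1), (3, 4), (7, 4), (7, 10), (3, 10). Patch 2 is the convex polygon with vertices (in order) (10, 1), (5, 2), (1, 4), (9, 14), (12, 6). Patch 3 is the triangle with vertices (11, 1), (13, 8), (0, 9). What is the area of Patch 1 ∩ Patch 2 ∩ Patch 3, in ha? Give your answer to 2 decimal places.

The intersection is the polygon with vertices (10,1.727), (6.875,4), (7,4), (7,8.461), (10,8.231).
By the shoelace formula its area is 16.59.

16.59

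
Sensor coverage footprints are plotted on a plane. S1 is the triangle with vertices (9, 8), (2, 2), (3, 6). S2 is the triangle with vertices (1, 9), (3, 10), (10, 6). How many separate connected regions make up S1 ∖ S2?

S1 ∖ S2 splits into 2 disjoint pieces (area 0.4135, area 10.0833).

2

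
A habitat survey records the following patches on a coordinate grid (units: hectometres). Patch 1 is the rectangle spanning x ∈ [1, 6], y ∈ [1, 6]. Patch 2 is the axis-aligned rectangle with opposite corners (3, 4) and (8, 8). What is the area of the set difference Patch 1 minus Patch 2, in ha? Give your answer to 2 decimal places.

|Patch 1∩Patch 2|: x∈[3,6], y∈[4,6] → 3·2 = 6.
|Patch 1| = 25.
|Patch 1 ∖ Patch 2| = |Patch 1| − |Patch 1∩Patch 2| = 25 − 6 = 19.00.

19.00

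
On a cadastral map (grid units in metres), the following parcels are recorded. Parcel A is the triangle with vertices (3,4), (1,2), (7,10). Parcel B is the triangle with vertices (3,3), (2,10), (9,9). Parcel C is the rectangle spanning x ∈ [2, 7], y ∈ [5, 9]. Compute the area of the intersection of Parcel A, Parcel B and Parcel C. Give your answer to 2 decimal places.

1.00

The intersection is the polygon with vertices (6.25,9), (6.333,9), (3.667,5), (3.25,5).
By the shoelace formula its area is 1.00.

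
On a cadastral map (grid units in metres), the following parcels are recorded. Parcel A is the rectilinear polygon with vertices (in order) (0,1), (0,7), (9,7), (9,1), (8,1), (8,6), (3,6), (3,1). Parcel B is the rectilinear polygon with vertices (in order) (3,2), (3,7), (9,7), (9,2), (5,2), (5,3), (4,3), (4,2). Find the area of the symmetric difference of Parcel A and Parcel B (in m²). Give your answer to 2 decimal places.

38.00

|Parcel A| = 29, |Parcel B| = 29, |Parcel A∩Parcel B| = 10.
|Parcel A △ Parcel B| = |Parcel A| + |Parcel B| − 2·|Parcel A∩Parcel B| = 29 + 29 − 20 = 38.00.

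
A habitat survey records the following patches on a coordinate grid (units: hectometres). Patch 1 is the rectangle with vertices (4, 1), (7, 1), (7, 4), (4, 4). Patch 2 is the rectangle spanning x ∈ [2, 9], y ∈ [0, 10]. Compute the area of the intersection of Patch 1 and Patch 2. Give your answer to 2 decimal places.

|Patch 1∩Patch 2|: x∈[4,7], y∈[1,4] → 3·3 = 9.

9.00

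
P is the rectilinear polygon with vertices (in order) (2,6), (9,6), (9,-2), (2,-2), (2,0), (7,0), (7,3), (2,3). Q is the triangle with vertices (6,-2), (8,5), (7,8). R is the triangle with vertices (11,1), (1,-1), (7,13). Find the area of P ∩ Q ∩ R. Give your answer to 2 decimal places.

The intersection is the polygon with vertices (8,5), (7,1.5), (7,3), (6.5,3), (6.8,6), (7.667,6).
By the shoelace formula its area is 3.63.

3.63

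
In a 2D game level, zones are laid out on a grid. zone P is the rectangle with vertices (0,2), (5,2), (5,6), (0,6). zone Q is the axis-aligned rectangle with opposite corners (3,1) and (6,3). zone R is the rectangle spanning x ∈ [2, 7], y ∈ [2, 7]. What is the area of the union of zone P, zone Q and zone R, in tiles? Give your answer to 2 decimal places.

By inclusion–exclusion:
Individual areas: |zone P| = 20, |zone Q| = 6, |zone R| = 25.
|zone P∩zone Q|: x∈[3,5], y∈[2,3] → 2·1 = 2.
|zone P∩zone R|: x∈[2,5], y∈[2,6] → 3·4 = 12.
|zone Q∩zone R|: x∈[3,6], y∈[2,3] → 3·1 = 3.
|zone P∩zone Q∩zone R| = 2.
|zone P ∪ zone Q ∪ zone R| = 51 − 17 + 2 = 36.00.

36.00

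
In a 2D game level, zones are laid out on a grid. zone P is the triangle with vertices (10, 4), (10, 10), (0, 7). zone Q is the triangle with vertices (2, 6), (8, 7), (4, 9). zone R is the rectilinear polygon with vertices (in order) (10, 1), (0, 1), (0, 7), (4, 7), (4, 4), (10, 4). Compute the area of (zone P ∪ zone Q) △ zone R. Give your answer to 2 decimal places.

67.74

|zone P ∪ zone Q| = 30.7937.
|(zone P ∪ zone Q) ∩ zone R| = 2.527.
|(zone P ∪ zone Q) △ zone R| = 30.7937 + 42 − 5.054 = 67.74.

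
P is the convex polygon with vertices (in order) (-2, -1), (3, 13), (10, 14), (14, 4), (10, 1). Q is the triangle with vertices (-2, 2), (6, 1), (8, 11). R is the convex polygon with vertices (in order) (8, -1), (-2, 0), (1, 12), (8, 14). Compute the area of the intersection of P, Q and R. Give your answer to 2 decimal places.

40.17

The intersection is the polygon with vertices (8,11), (6,1), (-0.974,1.872), (-0.421,3.421).
By the shoelace formula its area is 40.17.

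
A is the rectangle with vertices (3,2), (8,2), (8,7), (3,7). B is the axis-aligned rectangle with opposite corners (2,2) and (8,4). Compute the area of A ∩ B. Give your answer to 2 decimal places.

|A∩B|: x∈[3,8], y∈[2,4] → 5·2 = 10.

10.00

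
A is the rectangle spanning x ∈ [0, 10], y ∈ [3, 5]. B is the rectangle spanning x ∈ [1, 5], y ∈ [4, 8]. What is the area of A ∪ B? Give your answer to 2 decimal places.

By inclusion–exclusion:
Individual areas: |A| = 20, |B| = 16.
|A∩B|: x∈[1,5], y∈[4,5] → 4·1 = 4.
|A ∪ B| = 36 − 4 = 32.00.

32.00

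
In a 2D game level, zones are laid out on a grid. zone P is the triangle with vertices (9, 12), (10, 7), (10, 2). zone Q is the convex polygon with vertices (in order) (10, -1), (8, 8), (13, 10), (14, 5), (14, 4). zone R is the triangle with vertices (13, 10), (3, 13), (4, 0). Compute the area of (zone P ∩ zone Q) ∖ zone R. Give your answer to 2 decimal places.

0.98

|zone P ∩ zone Q| = 1.9231.
|(zone P ∩ zone Q) ∩ zone R| = 0.9431.
|(zone P ∩ zone Q) ∖ zone R| = 1.9231 − 0.9431 = 0.98.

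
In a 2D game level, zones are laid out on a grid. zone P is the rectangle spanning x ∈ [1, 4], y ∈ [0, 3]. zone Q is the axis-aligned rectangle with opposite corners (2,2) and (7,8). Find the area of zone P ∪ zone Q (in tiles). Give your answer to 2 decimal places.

By inclusion–exclusion:
Individual areas: |zone P| = 9, |zone Q| = 30.
|zone P∩zone Q|: x∈[2,4], y∈[2,3] → 2·1 = 2.
|zone P ∪ zone Q| = 39 − 2 = 37.00.

37.00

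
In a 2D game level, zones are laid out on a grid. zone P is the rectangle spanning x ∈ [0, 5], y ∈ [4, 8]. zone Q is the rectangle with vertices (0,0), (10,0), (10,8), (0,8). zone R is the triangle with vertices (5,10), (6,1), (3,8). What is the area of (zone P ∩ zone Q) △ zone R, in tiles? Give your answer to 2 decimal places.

|zone P ∩ zone Q| = 20.
|(zone P ∩ zone Q) ∩ zone R| = 4.5714.
|(zone P ∩ zone Q) △ zone R| = 20 + 10 − 9.1429 = 20.86.

20.86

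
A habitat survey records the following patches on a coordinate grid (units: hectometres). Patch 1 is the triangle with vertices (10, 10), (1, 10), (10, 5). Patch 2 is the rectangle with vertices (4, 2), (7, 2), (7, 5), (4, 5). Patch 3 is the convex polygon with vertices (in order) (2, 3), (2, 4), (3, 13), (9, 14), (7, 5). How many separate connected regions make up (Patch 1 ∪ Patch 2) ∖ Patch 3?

3

(Patch 1 ∪ Patch 2) ∖ Patch 3 splits into 3 disjoint pieces (area 9.9969, area 0.7267, area 7.2).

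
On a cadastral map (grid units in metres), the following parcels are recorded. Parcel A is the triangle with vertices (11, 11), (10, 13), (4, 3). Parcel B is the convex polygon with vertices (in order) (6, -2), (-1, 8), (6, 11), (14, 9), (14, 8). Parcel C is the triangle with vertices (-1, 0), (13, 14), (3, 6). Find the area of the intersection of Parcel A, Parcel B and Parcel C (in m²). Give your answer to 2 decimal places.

1.05

The intersection is the polygon with vertices (8.385,10.308), (8.476,10.381), (9.2,10.2), (7,8).
By the shoelace formula its area is 1.05.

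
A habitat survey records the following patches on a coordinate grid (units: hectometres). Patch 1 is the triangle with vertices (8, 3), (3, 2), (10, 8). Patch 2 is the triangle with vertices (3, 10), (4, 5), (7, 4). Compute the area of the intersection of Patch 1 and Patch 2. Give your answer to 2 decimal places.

0.42

The intersection is the polygon with vertices (6.394,4.909), (7,4), (5.8,4.4).
By the shoelace formula its area is 0.42.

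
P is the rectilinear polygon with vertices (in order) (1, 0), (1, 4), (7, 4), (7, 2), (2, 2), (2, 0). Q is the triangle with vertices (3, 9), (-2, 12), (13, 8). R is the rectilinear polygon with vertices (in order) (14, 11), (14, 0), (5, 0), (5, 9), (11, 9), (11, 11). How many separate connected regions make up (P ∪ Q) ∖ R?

(P ∪ Q) ∖ R splits into 2 disjoint pieces (area 10, area 9.575).

2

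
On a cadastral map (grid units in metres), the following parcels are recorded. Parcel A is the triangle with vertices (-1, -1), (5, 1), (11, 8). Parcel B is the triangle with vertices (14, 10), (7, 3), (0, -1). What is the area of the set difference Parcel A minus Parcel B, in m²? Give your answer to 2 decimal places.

|Parcel A| = 15, |Parcel A∩Parcel B| = 6.8326.
|Parcel A ∖ Parcel B| = |Parcel A| − |Parcel A∩Parcel B| = 15 − 6.8326 = 8.17.

8.17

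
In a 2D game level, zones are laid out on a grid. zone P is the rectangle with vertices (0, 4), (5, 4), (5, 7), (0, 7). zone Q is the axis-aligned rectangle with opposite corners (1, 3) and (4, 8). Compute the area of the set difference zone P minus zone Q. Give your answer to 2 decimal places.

|zone P∩zone Q|: x∈[1,4], y∈[4,7] → 3·3 = 9.
|zone P| = 15.
|zone P ∖ zone Q| = |zone P| − |zone P∩zone Q| = 15 − 9 = 6.00.

6.00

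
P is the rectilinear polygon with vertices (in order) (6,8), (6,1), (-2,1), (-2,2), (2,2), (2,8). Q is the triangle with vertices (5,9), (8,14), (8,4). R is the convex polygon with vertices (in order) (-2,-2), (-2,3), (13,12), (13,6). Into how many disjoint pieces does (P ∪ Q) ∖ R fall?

(P ∪ Q) ∖ R splits into 2 disjoint pieces (area 1.5042, area 15).

2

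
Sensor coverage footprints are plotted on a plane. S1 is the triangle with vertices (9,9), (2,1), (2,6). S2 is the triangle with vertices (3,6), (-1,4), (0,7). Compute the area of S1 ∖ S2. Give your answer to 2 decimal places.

17.16

|S1| = 17.5, |S1∩S2| = 0.3438.
|S1 ∖ S2| = |S1| − |S1∩S2| = 17.5 − 0.3438 = 17.16.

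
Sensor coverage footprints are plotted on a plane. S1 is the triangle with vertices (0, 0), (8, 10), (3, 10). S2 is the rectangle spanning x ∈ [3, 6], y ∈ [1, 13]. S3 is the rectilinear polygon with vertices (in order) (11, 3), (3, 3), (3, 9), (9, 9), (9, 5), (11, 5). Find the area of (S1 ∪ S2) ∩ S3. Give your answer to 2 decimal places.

18.90

The region (S1 ∪ S2) ∩ S3 is the polygon with vertices (6,7.5), (6,3), (3,3), (3,3.75), (3,9), (7.2,9).
By the shoelace formula its area is 18.90.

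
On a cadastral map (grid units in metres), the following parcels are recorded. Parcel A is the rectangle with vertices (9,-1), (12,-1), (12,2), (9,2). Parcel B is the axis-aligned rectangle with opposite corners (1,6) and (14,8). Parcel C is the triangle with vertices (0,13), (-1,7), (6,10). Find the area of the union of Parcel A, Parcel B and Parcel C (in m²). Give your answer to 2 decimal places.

By inclusion–exclusion:
Individual areas: |Parcel A| = 9, |Parcel B| = 26, |Parcel C| = 19.5.
|Parcel A∩Parcel B| = 0 (no overlap).
|Parcel A∩Parcel C| = 0.
|Parcel B∩Parcel C| = 0.0238.
|Parcel A∩Parcel B∩Parcel C| = 0.
|Parcel A ∪ Parcel B ∪ Parcel C| = 54.5 − 0.0238 + 0 = 54.48.

54.48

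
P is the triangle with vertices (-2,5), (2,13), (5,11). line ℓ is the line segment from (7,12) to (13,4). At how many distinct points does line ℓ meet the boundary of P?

The segment lies entirely outside P and never meets its boundary.

0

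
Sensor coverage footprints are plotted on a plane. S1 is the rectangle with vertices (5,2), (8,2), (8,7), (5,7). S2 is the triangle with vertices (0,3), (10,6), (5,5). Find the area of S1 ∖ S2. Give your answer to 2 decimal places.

|S1| = 15, |S1∩S2| = 1.05.
|S1 ∖ S2| = |S1| − |S1∩S2| = 15 − 1.05 = 13.95.

13.95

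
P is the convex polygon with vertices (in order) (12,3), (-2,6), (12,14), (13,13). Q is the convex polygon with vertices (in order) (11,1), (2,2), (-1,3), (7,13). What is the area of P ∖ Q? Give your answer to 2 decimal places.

43.99

|P| = 82.5, |P∩Q| = 38.5057.
|P ∖ Q| = |P| − |P∩Q| = 82.5 − 38.5057 = 43.99.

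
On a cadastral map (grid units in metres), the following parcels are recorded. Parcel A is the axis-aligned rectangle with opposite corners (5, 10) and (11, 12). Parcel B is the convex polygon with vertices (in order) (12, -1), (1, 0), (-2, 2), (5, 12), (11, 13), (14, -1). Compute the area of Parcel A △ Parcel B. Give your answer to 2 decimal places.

134.50

|Parcel A| = 12, |Parcel B| = 146.5, |Parcel A∩Parcel B| = 12.
|Parcel A △ Parcel B| = |Parcel A| + |Parcel B| − 2·|Parcel A∩Parcel B| = 12 + 146.5 − 24 = 134.50.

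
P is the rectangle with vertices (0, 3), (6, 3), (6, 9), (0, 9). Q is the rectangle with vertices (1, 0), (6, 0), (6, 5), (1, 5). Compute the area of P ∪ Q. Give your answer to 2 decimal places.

51.00

By inclusion–exclusion:
Individual areas: |P| = 36, |Q| = 25.
|P∩Q|: x∈[1,6], y∈[3,5] → 5·2 = 10.
|P ∪ Q| = 61 − 10 = 51.00.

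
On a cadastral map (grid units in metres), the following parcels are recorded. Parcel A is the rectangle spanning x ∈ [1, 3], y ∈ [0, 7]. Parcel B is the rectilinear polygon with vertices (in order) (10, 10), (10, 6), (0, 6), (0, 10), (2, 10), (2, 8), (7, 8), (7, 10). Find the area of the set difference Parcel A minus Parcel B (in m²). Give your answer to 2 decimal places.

|Parcel A| = 14, |Parcel A∩Parcel B| = 2.
|Parcel A ∖ Parcel B| = |Parcel A| − |Parcel A∩Parcel B| = 14 − 2 = 12.00.

12.00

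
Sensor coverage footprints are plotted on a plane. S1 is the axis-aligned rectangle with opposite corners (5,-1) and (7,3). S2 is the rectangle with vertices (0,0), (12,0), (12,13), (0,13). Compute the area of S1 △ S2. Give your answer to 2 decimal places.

|S1∩S2|: x∈[5,7], y∈[0,3] → 2·3 = 6.
|S1 △ S2| = |S1| + |S2| − 2·|S1∩S2| = 8 + 156 − 12 = 152.00.

152.00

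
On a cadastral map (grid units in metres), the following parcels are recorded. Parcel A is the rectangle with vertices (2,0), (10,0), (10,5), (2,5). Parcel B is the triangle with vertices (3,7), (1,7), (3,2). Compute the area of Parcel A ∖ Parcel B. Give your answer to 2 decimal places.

38.25

|Parcel A| = 40, |Parcel A∩Parcel B| = 1.75.
|Parcel A ∖ Parcel B| = |Parcel A| − |Parcel A∩Parcel B| = 40 − 1.75 = 38.25.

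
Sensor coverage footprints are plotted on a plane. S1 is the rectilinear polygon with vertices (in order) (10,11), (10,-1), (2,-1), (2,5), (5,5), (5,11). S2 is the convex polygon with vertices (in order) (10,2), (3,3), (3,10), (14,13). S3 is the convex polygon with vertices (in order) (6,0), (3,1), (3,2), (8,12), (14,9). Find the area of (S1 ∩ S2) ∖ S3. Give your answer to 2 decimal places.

10.35

|S1 ∩ S2| = 47.1212.
|(S1 ∩ S2) ∩ S3| = 36.7685.
|(S1 ∩ S2) ∖ S3| = 47.1212 − 36.7685 = 10.35.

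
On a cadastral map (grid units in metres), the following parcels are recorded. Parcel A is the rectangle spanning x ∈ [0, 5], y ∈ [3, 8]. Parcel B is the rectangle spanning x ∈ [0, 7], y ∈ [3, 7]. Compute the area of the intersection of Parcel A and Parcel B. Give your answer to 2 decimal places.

|Parcel A∩Parcel B|: x∈[0,5], y∈[3,7] → 5·4 = 20.

20.00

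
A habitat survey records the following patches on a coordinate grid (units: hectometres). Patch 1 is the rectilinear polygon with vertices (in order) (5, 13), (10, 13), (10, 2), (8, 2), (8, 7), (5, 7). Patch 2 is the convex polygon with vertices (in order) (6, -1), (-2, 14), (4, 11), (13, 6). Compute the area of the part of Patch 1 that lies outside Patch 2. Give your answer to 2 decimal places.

|Patch 1| = 40, |Patch 1∩Patch 2| = 19.7778.
|Patch 1 ∖ Patch 2| = |Patch 1| − |Patch 1∩Patch 2| = 40 − 19.7778 = 20.22.

20.22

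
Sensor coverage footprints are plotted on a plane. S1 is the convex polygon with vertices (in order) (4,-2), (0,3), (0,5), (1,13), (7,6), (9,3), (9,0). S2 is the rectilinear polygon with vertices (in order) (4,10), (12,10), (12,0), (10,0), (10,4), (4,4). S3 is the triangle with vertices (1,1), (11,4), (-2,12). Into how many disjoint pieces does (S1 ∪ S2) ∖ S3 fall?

3

(S1 ∪ S2) ∖ S3 splits into 3 disjoint pieces (area 0.5747, area 47.3009, area 23.112).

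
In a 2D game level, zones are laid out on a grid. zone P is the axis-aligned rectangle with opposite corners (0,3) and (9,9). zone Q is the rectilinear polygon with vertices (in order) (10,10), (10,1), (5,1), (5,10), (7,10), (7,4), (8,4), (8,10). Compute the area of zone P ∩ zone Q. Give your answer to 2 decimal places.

The intersection is the polygon with vertices (9,9), (9,3), (5,3), (5,9), (7,9), (7,4), (8,4), (8,9).
By the shoelace formula its area is 19.00.

19.00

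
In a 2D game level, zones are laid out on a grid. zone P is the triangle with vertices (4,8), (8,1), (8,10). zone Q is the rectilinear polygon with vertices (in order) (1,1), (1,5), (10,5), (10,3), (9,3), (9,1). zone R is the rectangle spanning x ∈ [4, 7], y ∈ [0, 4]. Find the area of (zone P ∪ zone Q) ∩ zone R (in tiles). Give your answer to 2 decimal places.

9.00

The region (zone P ∪ zone Q) ∩ zone R is the polygon with vertices (4,1), (4,4), (7,4), (7,1).
By the shoelace formula its area is 9.00.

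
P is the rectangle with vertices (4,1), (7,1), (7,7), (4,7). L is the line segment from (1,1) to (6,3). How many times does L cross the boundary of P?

The segment meets the boundary at (4,2.2).

1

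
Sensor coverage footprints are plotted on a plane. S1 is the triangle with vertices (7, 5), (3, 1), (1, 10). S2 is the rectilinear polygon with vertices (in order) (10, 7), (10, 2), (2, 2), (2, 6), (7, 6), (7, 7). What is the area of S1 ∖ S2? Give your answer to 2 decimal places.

|S1| = 22, |S1∩S2| = 13.5389.
|S1 ∖ S2| = |S1| − |S1∩S2| = 22 − 13.5389 = 8.46.

8.46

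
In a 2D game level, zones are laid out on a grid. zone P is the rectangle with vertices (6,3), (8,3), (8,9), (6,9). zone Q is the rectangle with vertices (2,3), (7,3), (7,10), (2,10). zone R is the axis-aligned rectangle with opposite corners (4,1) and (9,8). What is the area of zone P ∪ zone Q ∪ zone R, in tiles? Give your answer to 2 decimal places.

By inclusion–exclusion:
Individual areas: |zone P| = 12, |zone Q| = 35, |zone R| = 35.
|zone P∩zone Q|: x∈[6,7], y∈[3,9] → 1·6 = 6.
|zone P∩zone R|: x∈[6,8], y∈[3,8] → 2·5 = 10.
|zone Q∩zone R|: x∈[4,7], y∈[3,8] → 3·5 = 15.
|zone P∩zone Q∩zone R| = 5.
|zone P ∪ zone Q ∪ zone R| = 82 − 31 + 5 = 56.00.

56.00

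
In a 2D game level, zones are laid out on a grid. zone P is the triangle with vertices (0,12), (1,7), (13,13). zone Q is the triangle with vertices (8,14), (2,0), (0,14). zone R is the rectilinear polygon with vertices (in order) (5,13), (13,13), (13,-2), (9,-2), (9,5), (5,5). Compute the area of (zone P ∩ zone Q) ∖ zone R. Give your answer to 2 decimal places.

18.74

|zone P ∩ zone Q| = 24.0781.
|(zone P ∩ zone Q) ∩ zone R| = 5.3339.
|(zone P ∩ zone Q) ∖ zone R| = 24.0781 − 5.3339 = 18.74.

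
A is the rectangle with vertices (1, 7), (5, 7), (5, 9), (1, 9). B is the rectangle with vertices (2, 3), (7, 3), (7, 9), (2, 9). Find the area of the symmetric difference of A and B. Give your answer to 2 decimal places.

|A∩B|: x∈[2,5], y∈[7,9] → 3·2 = 6.
|A △ B| = |A| + |B| − 2·|A∩B| = 8 + 30 − 12 = 26.00.

26.00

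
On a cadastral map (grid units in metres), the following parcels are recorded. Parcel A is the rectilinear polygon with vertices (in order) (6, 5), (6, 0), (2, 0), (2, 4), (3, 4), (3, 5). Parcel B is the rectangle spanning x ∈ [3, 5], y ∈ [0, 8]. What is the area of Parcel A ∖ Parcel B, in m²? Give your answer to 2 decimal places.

|Parcel A| = 19, |Parcel A∩Parcel B| = 10.
|Parcel A ∖ Parcel B| = |Parcel A| − |Parcel A∩Parcel B| = 19 − 10 = 9.00.

9.00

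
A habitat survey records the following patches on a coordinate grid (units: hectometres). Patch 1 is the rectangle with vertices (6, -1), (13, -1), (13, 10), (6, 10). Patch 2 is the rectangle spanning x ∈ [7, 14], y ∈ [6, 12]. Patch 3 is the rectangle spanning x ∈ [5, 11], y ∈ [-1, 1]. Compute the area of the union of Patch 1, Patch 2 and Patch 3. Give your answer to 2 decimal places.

97.00

By inclusion–exclusion:
Individual areas: |Patch 1| = 77, |Patch 2| = 42, |Patch 3| = 12.
|Patch 1∩Patch 2|: x∈[7,13], y∈[6,10] → 6·4 = 24.
|Patch 1∩Patch 3|: x∈[6,11], y∈[-1,1] → 5·2 = 10.
|Patch 2∩Patch 3| = 0 (no overlap).
|Patch 1∩Patch 2∩Patch 3| = 0.
|Patch 1 ∪ Patch 2 ∪ Patch 3| = 131 − 34 + 0 = 97.00.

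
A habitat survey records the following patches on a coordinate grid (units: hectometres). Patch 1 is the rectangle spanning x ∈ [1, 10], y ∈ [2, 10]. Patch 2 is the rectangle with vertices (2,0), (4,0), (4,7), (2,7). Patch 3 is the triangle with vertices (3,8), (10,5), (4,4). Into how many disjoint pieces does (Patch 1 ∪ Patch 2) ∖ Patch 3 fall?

1

(Patch 1 ∪ Patch 2) ∖ Patch 3 is a single connected region.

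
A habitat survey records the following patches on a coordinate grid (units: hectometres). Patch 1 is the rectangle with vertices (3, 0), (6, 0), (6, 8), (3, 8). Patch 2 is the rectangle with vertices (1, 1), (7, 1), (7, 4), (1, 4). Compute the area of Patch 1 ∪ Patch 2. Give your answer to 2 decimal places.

By inclusion–exclusion:
Individual areas: |Patch 1| = 24, |Patch 2| = 18.
|Patch 1∩Patch 2|: x∈[3,6], y∈[1,4] → 3·3 = 9.
|Patch 1 ∪ Patch 2| = 42 − 9 = 33.00.

33.00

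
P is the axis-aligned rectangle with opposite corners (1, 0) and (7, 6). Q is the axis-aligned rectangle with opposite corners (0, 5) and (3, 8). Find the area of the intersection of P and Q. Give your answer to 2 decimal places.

2.00

|P∩Q|: x∈[1,3], y∈[5,6] → 2·1 = 2.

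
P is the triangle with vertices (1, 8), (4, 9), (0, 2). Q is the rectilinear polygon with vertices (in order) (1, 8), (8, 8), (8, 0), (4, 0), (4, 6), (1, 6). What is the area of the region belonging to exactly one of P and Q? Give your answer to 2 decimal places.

39.07

|P| = 8.5, |Q| = 38, |P∩Q| = 3.7143.
|P △ Q| = |P| + |Q| − 2·|P∩Q| = 8.5 + 38 − 7.4286 = 39.07.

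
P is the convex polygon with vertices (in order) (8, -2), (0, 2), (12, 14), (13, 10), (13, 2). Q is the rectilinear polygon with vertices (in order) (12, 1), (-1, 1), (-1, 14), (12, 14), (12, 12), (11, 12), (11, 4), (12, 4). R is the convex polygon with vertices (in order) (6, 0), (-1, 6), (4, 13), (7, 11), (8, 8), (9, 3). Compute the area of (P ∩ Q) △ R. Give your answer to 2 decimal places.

|P ∩ Q| = 74.975.
|(P ∩ Q) ∩ R| = 34.6474.
|(P ∩ Q) △ R| = 74.975 + 73 − 69.2949 = 78.68.

78.68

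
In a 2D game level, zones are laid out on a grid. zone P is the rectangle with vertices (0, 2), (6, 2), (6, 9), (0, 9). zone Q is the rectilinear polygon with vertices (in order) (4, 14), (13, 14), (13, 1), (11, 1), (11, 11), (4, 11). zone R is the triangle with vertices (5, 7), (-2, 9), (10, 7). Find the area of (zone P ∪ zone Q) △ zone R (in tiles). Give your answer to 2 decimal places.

87.14

|zone P ∪ zone Q| = 89.
|(zone P ∪ zone Q) ∩ zone R| = 3.4286.
|(zone P ∪ zone Q) △ zone R| = 89 + 5 − 6.8571 = 87.14.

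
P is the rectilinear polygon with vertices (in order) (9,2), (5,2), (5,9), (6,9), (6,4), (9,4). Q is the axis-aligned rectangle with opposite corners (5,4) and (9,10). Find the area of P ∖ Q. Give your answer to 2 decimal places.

|P| = 13, |P∩Q| = 5.
|P ∖ Q| = |P| − |P∩Q| = 13 − 5 = 8.00.

8.00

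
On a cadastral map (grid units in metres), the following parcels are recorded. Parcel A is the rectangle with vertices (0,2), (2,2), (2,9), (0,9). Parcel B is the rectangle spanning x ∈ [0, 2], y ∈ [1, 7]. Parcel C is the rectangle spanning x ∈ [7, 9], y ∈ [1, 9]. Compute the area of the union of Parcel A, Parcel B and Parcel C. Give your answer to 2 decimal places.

32.00

By inclusion–exclusion:
Individual areas: |Parcel A| = 14, |Parcel B| = 12, |Parcel C| = 16.
|Parcel A∩Parcel B|: x∈[0,2], y∈[2,7] → 2·5 = 10.
|Parcel A∩Parcel C| = 0 (no overlap).
|Parcel B∩Parcel C| = 0 (no overlap).
|Parcel A∩Parcel B∩Parcel C| = 0.
|Parcel A ∪ Parcel B ∪ Parcel C| = 42 − 10 + 0 = 32.00.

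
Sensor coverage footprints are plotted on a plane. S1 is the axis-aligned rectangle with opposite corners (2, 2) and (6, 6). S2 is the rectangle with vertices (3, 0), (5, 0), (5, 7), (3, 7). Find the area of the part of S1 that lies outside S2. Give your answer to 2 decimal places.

8.00

|S1∩S2|: x∈[3,5], y∈[2,6] → 2·4 = 8.
|S1| = 16.
|S1 ∖ S2| = |S1| − |S1∩S2| = 16 − 8 = 8.00.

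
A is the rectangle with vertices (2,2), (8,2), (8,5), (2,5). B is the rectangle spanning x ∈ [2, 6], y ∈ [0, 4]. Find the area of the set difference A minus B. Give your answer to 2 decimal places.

10.00

|A∩B|: x∈[2,6], y∈[2,4] → 4·2 = 8.
|A| = 18.
|A ∖ B| = |A| − |A∩B| = 18 − 8 = 10.00.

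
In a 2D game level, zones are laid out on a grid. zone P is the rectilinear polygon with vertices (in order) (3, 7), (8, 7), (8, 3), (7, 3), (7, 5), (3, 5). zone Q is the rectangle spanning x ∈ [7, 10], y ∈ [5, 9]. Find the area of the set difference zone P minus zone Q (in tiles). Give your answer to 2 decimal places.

|zone P| = 12, |zone P∩zone Q| = 2.
|zone P ∖ zone Q| = |zone P| − |zone P∩zone Q| = 12 − 2 = 10.00.

10.00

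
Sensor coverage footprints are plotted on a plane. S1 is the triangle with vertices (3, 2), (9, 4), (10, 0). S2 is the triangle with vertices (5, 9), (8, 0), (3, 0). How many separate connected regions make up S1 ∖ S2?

S1 ∖ S2 splits into 2 disjoint pieces (area 0.0621, area 7.2184).

2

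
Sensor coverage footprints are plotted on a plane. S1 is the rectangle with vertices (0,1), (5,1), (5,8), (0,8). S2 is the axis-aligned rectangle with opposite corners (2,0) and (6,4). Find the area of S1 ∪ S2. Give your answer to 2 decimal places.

42.00

By inclusion–exclusion:
Individual areas: |S1| = 35, |S2| = 16.
|S1∩S2|: x∈[2,5], y∈[1,4] → 3·3 = 9.
|S1 ∪ S2| = 51 − 9 = 42.00.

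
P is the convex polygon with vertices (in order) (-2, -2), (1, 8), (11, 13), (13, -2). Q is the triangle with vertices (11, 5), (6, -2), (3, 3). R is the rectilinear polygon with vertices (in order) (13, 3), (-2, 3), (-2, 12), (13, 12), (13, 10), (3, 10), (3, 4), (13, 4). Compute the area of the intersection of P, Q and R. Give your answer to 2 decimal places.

The intersection is the polygon with vertices (7,4), (10.286,4), (9.571,3), (3,3).
By the shoelace formula its area is 4.93.

4.93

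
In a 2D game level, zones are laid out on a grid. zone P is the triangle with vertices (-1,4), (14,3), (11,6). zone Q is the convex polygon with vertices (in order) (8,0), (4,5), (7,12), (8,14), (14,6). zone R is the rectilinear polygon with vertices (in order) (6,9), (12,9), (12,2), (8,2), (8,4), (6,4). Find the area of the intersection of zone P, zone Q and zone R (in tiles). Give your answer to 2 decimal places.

12.00

The intersection is the polygon with vertices (11,6), (12,5), (12,4), (11.188,3.188), (8,3.4), (8,4), (6,4), (6,5.167).
By the shoelace formula its area is 12.00.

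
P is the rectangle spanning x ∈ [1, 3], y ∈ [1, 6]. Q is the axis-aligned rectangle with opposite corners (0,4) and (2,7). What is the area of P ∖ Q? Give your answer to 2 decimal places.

|P∩Q|: x∈[1,2], y∈[4,6] → 1·2 = 2.
|P| = 10.
|P ∖ Q| = |P| − |P∩Q| = 10 − 2 = 8.00.

8.00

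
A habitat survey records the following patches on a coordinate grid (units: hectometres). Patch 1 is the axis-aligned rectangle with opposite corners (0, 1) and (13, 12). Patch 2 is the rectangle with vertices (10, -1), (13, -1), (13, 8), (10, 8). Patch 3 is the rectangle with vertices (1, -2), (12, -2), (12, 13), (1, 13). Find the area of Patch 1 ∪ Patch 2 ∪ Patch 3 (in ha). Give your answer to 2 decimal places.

189.00

By inclusion–exclusion:
Individual areas: |Patch 1| = 143, |Patch 2| = 27, |Patch 3| = 165.
|Patch 1∩Patch 2|: x∈[10,13], y∈[1,8] → 3·7 = 21.
|Patch 1∩Patch 3|: x∈[1,12], y∈[1,12] → 11·11 = 121.
|Patch 2∩Patch 3|: x∈[10,12], y∈[-1,8] → 2·9 = 18.
|Patch 1∩Patch 2∩Patch 3| = 14.
|Patch 1 ∪ Patch 2 ∪ Patch 3| = 335 − 160 + 14 = 189.00.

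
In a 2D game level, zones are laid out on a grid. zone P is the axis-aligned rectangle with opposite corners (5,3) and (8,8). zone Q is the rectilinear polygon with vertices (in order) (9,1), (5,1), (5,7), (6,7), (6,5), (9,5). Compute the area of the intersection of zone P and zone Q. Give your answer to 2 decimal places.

The intersection is the polygon with vertices (8,3), (5,3), (5,7), (6,7), (6,5), (8,5).
By the shoelace formula its area is 8.00.

8.00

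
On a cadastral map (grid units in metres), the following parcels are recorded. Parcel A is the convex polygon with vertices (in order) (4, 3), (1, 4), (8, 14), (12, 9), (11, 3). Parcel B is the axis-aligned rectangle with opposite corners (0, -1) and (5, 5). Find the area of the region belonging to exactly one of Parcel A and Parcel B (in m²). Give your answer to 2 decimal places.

|Parcel A| = 71.5, |Parcel B| = 30, |Parcel A∩Parcel B| = 6.15.
|Parcel A △ Parcel B| = |Parcel A| + |Parcel B| − 2·|Parcel A∩Parcel B| = 71.5 + 30 − 12.3 = 89.20.

89.20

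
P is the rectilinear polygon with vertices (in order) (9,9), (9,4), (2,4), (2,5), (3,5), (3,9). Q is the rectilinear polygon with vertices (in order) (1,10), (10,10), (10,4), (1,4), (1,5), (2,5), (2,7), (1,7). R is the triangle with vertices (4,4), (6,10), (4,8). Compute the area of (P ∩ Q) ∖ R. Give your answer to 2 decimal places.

|P ∩ Q| = 31.
|(P ∩ Q) ∩ R| = 3.6667.
|(P ∩ Q) ∖ R| = 31 − 3.6667 = 27.33.

27.33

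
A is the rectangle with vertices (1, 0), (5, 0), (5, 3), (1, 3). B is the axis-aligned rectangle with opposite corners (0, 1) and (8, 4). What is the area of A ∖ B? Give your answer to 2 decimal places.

|A∩B|: x∈[1,5], y∈[1,3] → 4·2 = 8.
|A| = 12.
|A ∖ B| = |A| − |A∩B| = 12 − 8 = 4.00.

4.00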